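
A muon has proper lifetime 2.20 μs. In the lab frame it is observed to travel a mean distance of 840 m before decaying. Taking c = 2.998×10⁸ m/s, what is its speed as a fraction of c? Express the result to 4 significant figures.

0.7865c

Let x = d/(cτ) = 840.0 m / (2.998×10⁸ m/s × 2.200×10^-6 s) = 1.2736. Since d = βγcτ, x = βγ = β/√(1−β²).
Solving: β² = x²/(1+x²) = 1.62206/2.62206 = 0.61862, so β = 0.7865.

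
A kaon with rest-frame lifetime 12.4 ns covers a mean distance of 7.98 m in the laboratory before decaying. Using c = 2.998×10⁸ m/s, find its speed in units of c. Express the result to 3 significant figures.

0.906c

d = βγcτ ⇒ βγ = d/(cτ) = 7.980 m / (3.71752 m) = 2.1466.
β = (βγ)/√(1+(βγ)²) = 2.1466/√5.60789 = 0.906.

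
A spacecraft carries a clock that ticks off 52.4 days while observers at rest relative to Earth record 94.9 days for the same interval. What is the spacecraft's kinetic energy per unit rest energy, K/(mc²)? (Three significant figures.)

0.811

The time-dilation ratio gives γ = 94.9/52.4 = 1.81107.
Since K = (γ−1)mc², K/(mc²) = 1.81107 − 1 = 0.811.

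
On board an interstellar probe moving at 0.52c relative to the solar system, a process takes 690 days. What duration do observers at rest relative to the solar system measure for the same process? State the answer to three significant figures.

Lorentz factor: γ = (1 − 0.2704)^(−1/2) = 1.1707.
Time dilation: Δt = γ·Δτ = 1.1707 × 690 = 808 days.

808 days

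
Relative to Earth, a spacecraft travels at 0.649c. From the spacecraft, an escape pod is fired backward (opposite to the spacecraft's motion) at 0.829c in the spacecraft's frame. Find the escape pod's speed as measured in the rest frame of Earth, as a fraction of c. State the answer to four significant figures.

0.3896c

Relativistic velocity addition: u = (u' + v)/(1 + u'v/c²), with u' = −0.829c and v = 0.649c.
Numerator: −0.829 + 0.649 = −0.18. Denominator: 1 + (−0.829)(0.649) = 0.461979.
u = −0.18/0.461979 = −0.38963, so the speed is 0.3896c.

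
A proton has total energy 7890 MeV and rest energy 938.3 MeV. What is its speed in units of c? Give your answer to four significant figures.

0.9929c

γ = E/(mc²) = 7890/938.3 = 8.4088.
β = √(1 − 1/γ²) = √(1 − 0.0141427) = √0.9858573 = 0.9929.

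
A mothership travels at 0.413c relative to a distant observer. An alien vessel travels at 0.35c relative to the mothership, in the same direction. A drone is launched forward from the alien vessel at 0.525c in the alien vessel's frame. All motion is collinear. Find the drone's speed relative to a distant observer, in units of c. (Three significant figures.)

0.883c

First combine the drone and alien vessel (S''→S'): u₁ = (0.525 + 0.35)/(1 + 0.525×0.35) = 0.875/1.18375 = 0.73918.
Then combine with the mothership (S'→S): u = (0.73918 + 0.413)/(1 + 0.73918×0.413) = 1.15218/1.30528134 = 0.88271.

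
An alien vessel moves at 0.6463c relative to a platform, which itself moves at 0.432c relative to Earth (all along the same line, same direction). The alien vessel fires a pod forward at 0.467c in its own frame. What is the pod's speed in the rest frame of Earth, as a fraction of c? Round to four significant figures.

0.9399c

First combine the pod and alien vessel (S''→S'): u₁ = (0.467 + 0.6463)/(1 + 0.467×0.6463) = 1.1133/1.3018221 = 0.85519.
Then combine with the platform (S'→S): u = (0.85519 + 0.432)/(1 + 0.85519×0.432) = 1.28719/1.36944208 = 0.93994.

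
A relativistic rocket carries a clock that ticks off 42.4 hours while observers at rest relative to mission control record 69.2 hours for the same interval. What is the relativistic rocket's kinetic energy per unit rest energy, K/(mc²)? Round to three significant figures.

0.632

γ = Δt/Δτ = 69.2/42.4 = 1.63208.
Since K = (γ−1)mc², K/(mc²) = 1.63208 − 1 = 0.632.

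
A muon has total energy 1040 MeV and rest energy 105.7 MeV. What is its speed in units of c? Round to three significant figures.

0.995c

Total energy E = γmc² gives γ = 1040/105.7 = 9.8392.
Hence β = √(1 − 1/γ²) = √(1 − 0.0103295) = √0.9896705 = 0.995.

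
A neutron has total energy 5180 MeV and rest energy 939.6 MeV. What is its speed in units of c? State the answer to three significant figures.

γ = E/(mc²) = 5180/939.6 = 5.513.
β = √(1 − 1/γ²) = √(1 − 0.0329021) = √0.9670979 = 0.983.

0.983c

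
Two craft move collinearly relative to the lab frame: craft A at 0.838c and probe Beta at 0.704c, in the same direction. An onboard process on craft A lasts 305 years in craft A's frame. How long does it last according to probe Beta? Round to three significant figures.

Speed of craft A in probe Beta's frame: u = (v_A − v_B)/(1 − v_A v_B/c²) = (0.838 − 0.704)/(1 − 0.838×0.704) = 0.134/0.410048 = 0.32679; |u| = 0.32679c.
At |u| = 0.32679c, γ = (1 − 0.106792)^(−1/2) = 1.0581.
Craft A's interval is proper; time dilation gives Δt_B = γΔτ = 1.0581 × 305 years = 323 years.

323 years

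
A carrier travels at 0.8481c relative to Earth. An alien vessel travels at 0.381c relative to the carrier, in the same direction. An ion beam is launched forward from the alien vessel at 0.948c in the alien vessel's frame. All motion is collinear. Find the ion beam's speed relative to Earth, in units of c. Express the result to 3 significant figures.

Compose velocities in two stages. Stage 1 (into S'): u₁ = (0.948+0.381)/(1+0.948×0.381) = 0.97635.
Stage 2 (into S): u = (0.97635+0.8481)/(1+0.97635×0.8481) = 0.99803, so the speed is 0.998c.

0.998c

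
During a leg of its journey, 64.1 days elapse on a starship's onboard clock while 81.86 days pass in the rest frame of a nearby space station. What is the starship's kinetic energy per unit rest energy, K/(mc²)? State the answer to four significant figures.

0.2771

γ = Δt/Δτ = 81.86/64.1 = 1.27707.
Since K = (γ−1)mc², K/(mc²) = 1.27707 − 1 = 0.2771.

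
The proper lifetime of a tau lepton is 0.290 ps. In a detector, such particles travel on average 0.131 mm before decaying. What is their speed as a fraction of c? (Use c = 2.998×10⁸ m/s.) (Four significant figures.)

d = βγcτ ⇒ βγ = d/(cτ) = 1.310×10^-4 m / (8.6942×10^-5 m) = 1.5068.
β = (βγ)/√(1+(βγ)²) = 1.5068/√3.27045 = 0.8332.

0.8332c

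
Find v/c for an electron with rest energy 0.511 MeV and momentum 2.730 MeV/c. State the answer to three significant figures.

0.983

βγ = pc/(mc²) = 2.730/0.511 = 5.3425.
Since γ² = 1 + (βγ)² = 29.5423, γ = √29.5423 = 5.43528, and β = (βγ)/γ = 5.3425/5.43528 = 0.983.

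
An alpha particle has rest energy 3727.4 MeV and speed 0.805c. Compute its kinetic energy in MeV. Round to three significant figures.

2560 MeV

β² = 0.648025, so γ = 1/√0.351975 = 1.68556.
Kinetic energy: K = (γ − 1)mc² = (1.68556 − 1) × 3727.4 MeV = 0.68556 × 3727.4 = 2560 MeV.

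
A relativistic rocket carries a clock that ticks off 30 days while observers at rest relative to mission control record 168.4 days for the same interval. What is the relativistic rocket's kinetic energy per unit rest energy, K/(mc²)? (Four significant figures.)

4.613

The time-dilation ratio gives γ = 168.4/30 = 5.61333.
K/(mc²) = γ − 1 = 5.61333 − 1 = 4.613.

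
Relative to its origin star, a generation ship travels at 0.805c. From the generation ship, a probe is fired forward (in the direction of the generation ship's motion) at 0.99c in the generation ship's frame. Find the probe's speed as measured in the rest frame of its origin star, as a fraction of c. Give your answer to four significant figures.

In units of c, u = (u' + v)/(1 + u'v) with u' = 0.99 and v = 0.805.
Numerator: 0.99 + 0.805 = 1.795. Denominator: 1 + (0.99)(0.805) = 1.79695.
u = 1.795/1.79695 = 0.99891, so the speed is 0.9989c.

0.9989c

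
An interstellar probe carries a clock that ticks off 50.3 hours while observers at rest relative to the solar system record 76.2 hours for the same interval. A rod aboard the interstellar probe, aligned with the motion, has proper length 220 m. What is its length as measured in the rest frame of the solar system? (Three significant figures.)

The time-dilation ratio gives γ = 76.2/50.3 = 1.51491.
L = L₀/γ = 220/1.51491 = 145 m.

145 m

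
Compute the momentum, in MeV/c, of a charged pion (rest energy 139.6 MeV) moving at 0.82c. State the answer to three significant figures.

200 MeV/c

γ = 1/√(1 − β²) = 1/√(1 − 0.6724) = 1/√0.3276 = 1/0.572364 = 1.7471.
Momentum: p = γβ·mc = 1.7471 × 0.82 × 139.6 MeV/c = 200 MeV/c.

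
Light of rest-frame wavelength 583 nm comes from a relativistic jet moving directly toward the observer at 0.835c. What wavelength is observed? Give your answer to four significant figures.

174.8 nm

Relativistic Doppler for wavelength: λ_obs = λ_src · √((1−β)/(1+β)).
With β = 0.835: factor = √(0.165/1.835) = 0.29986.
λ_obs = 583 × 0.29986 = 174.8 nm.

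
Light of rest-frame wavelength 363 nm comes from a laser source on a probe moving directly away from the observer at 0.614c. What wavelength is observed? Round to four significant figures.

742.3 nm

Relativistic Doppler for wavelength: λ_obs = λ_src · √((1+β)/(1−β)).
With β = 0.614: factor = √(1.614/0.386) = 2.0448.
λ_obs = 363 × 2.0448 = 742.3 nm.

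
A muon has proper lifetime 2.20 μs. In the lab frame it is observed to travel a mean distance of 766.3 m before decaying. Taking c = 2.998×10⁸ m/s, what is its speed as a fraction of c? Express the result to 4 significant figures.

Let x = d/(cτ) = 766.3 m / (2.998×10⁸ m/s × 2.200×10^-6 s) = 1.1618. Since d = βγcτ, x = βγ = β/√(1−β²).
Solving: β² = x²/(1+x²) = 1.34978/2.34978 = 0.574428, so β = 0.7579.

0.7579c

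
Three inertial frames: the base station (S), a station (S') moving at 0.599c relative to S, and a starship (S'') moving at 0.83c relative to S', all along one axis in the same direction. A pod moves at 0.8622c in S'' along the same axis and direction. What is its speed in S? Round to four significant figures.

0.9966c

Compose velocities in two stages. Stage 1 (into S'): u₁ = (0.8622+0.83)/(1+0.8622×0.83) = 0.98635.
Stage 2 (into S): u = (0.98635+0.599)/(1+0.98635×0.599) = 0.99656, so the speed is 0.9966c.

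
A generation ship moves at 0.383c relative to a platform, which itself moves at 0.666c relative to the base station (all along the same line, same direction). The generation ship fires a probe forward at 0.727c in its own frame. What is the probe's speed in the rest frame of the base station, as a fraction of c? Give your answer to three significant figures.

Compose velocities in two stages. Stage 1 (into S'): u₁ = (0.727+0.383)/(1+0.727×0.383) = 0.86824.
Stage 2 (into S): u = (0.86824+0.666)/(1+0.86824×0.666) = 0.97212, so the speed is 0.972c.

0.972c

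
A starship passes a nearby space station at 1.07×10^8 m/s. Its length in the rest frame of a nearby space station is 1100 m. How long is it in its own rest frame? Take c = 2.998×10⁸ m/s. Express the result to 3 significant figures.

β = v/c = (1.07×10^8 m/s)/(2.998×10⁸ m/s) = 0.356905.
γ = 1/√(1 − β²) = 1/√(1 − 0.1273812) = 1/√0.8726188 = 1/0.934141 = 1.0705.
Proper length: L₀ = γ·L = 1.0705 × 1100 = 1180 m.

1180 m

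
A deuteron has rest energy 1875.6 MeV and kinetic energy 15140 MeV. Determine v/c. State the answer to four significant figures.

0.9939

K = (γ−1)mc², so γ = 1 + 15140/1875.6 = 9.0721.
Then v/c = √(1 − γ⁻²) = √(1 − 0.0121502) = √0.9878498 = 0.9939.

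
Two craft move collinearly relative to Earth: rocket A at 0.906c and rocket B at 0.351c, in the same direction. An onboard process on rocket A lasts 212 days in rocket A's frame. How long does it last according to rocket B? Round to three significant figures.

365 days

The velocity of rocket A relative to rocket B is (0.906 − 0.351)c / (1 − 0.906×0.351) = 0.81379c; relative speed 0.81379c.
γ for this relative speed: γ = 1/√(1 − 0.662254) = 1.7207.
The clock on rocket A records proper time, so rocket B measures Δt = γΔτ = 1.7207 × 212 = 365 days.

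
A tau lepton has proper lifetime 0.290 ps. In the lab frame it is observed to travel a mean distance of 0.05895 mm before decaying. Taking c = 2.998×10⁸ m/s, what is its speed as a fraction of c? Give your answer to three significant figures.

0.561c

d = βγcτ ⇒ βγ = d/(cτ) = 5.895×10^-5 m / (8.6942×10^-5 m) = 0.67804.
β = (βγ)/√(1+(βγ)²) = 0.67804/√1.459738 = 0.561.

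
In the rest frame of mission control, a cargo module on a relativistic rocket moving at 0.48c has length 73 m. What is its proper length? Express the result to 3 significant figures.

β² = 0.2304, so γ = 1/√0.7696 = 1.1399.
Proper length: L₀ = γ·L = 1.1399 × 73 = 83.2 m.

83.2 m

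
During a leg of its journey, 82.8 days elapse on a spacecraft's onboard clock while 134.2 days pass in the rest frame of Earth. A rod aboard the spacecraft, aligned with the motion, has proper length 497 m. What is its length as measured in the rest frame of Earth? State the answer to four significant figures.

306.6 m

The time-dilation ratio gives γ = 134.2/82.8 = 1.62077.
The rod contracts by the same γ: 497 m / 1.62077 = 306.6 m.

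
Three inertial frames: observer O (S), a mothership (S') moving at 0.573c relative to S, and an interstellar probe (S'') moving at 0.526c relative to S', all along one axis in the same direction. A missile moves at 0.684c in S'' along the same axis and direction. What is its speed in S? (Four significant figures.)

First combine the missile and interstellar probe (S''→S'): u₁ = (0.684 + 0.526)/(1 + 0.684×0.526) = 1.21/1.359784 = 0.88985.
Then combine with the mothership (S'→S): u = (0.88985 + 0.573)/(1 + 0.88985×0.573) = 1.46285/1.50988405 = 0.96885.

0.9688c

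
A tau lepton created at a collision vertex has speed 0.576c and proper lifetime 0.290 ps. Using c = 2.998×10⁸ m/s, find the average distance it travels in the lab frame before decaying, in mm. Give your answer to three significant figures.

0.0613 mm

β² = 0.331776, so γ = 1/√0.668224 = 1.2233.
Lab-frame lifetime: Δt = γτ = 1.2233 × 0.290 ps = 0.35476 ps.
Distance: d = vΔt = 0.576 × 2.998×10⁸ m/s × 3.5476×10^-13 s = 6.13×10^-5 m = 0.0613 mm.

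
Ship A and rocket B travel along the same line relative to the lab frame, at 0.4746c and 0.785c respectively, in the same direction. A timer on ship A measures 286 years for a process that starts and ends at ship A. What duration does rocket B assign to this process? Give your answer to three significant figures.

329 years

Transform ship A's velocity into rocket B's frame: (0.4746 − 0.785)/(1 − 0.4746·0.785) = −0.3104/0.627439, so the relative speed is 0.49471c.
At |u| = 0.49471c, γ = (1 − 0.244738)^(−1/2) = 1.1507.
The clock on ship A records proper time, so rocket B measures Δt = γΔτ = 1.1507 × 286 = 329 years.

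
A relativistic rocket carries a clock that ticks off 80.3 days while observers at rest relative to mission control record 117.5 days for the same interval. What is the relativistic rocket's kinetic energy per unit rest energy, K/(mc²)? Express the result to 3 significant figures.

The time-dilation ratio gives γ = 117.5/80.3 = 1.46326.
Since K = (γ−1)mc², K/(mc²) = 1.46326 − 1 = 0.463.

0.463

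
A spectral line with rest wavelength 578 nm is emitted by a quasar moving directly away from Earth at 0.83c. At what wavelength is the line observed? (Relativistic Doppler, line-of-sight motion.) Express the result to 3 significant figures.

1900 nm

Relativistic Doppler for wavelength: λ_obs = λ_src · √((1+β)/(1−β)).
With β = 0.83: factor = √(1.83/0.17) = 3.281.
λ_obs = 578 × 3.281 = 1900 nm.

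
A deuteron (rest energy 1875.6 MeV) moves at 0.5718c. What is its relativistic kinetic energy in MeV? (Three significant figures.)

411 MeV

With β = 0.5718, γ = 1/√(1 − 0.5718²) = 1/√0.67304476 = 1.21893.
Kinetic energy: K = (γ − 1)mc² = (1.21893 − 1) × 1875.6 MeV = 0.21893 × 1875.6 = 411 MeV.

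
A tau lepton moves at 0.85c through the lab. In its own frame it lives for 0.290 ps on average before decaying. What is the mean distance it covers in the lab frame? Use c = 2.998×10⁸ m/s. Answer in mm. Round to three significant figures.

0.140 mm

Lorentz factor: γ = (1 − 0.7225)^(−1/2) = 1.8983.
Lab-frame lifetime: Δt = γτ = 1.8983 × 0.290 ps = 0.55051 ps.
Distance: d = vΔt = 0.85 × 2.998×10⁸ m/s × 5.5051×10^-13 s = 1.40×10^-4 m = 0.140 mm.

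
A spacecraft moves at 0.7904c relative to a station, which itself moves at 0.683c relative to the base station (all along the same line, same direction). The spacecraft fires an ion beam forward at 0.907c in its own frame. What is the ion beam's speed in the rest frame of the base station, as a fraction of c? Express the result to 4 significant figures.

0.9979c

Apply u = (u'+v)/(1+u'v) twice. Ion beam in the station frame: (0.907+0.7904)/(1+0.907·0.7904) = 1.6974/1.7168928 = 0.98865c.
That velocity, transformed to the rest frame of the base station: (0.98865+0.683)/(1+0.98865·0.683) = 1.67165/1.67524795 = 0.99785c.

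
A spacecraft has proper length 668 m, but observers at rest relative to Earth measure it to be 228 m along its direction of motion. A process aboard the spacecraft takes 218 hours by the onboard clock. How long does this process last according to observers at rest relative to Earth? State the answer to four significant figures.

γ = L₀/L = 668/228 = 2.92982.
Δt = γΔτ = 2.92982 × 218 = 638.7 hours.

638.7 hours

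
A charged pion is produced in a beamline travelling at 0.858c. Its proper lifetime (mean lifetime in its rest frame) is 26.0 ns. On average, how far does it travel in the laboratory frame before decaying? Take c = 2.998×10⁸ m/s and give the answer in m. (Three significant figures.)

γ = 1/√(1 − β²) = 1/√(1 − 0.736164) = 1/√0.263836 = 1/0.51365 = 1.9469.
Lab-frame lifetime: Δt = γτ = 1.9469 × 26.0 ns = 50.619 ns.
Distance: d = vΔt = 0.858 × 2.998×10⁸ m/s × 5.0619×10^-8 s = 13.0 m.

13.0 m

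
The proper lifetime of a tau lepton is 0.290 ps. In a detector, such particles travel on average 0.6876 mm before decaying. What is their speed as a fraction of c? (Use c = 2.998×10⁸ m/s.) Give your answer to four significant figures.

d = βγcτ ⇒ βγ = d/(cτ) = 6.876×10^-4 m / (8.6942×10^-5 m) = 7.9087.
β = (βγ)/√(1+(βγ)²) = 7.9087/√63.5475 = 0.9921.

0.9921c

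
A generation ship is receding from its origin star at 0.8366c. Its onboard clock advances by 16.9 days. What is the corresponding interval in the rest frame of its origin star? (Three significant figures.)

30.8 days

β² = 0.69989956, so γ = 1/√0.30010044 = 1.8254.
The onboard clock measures proper time, so the interval in the rest frame of its origin star is dilated: Δt = γ·Δτ = 1.8254 × 16.9 days = 30.8 days.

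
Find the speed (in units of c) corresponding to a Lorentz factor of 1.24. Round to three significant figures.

β = √(1 − 1/γ²) = √(1 − 1/1.5376) = √0.349636 = 0.591.

0.591c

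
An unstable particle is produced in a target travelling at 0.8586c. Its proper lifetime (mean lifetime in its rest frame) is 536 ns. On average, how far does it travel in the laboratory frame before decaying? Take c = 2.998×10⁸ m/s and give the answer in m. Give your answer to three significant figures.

269 m

γ = 1/√(1 − β²) = 1/√(1 − 0.73719396) = 1/√0.26280604 = 1/0.512646 = 1.9507.
Lab-frame lifetime: Δt = γτ = 1.9507 × 536 ns = 1045.6 ns.
Distance: d = vΔt = 0.8586 × 2.998×10⁸ m/s × 1.0456×10^-6 s = 269 m.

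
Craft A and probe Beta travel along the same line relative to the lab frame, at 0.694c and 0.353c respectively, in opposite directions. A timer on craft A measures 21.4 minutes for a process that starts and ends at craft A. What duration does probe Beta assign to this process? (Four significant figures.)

Speed of craft A in probe Beta's frame: u = (v_A + v_B)/(1 + v_A v_B/c²) = (0.694 + 0.353)/(1 + 0.694×0.353) = 1.047/1.244982 = 0.84098; |u| = 0.84098c.
γ for this relative speed: γ = 1/√(1 − 0.707247) = 1.8482.
The clock on craft A records proper time, so probe Beta measures Δt = γΔτ = 1.8482 × 21.4 = 39.55 minutes.

39.55 minutes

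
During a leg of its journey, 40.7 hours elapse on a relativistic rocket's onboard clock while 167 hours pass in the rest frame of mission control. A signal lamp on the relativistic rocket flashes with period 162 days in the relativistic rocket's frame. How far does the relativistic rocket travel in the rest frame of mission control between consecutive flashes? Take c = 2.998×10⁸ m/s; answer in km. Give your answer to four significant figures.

γ = Δt/Δτ = 167/40.7 = 4.10319.
β = √(1 − 1/γ²) = 0.96985. Lab-frame period = γτ = 4.10319×162 days = 664.72 days. Distance = βc × γτ = 0.96985 × 2.998×10⁸ m/s × 57431808 s = 1.6699×10^16 m = 1.670×10^13 km.

1.670×10^13 km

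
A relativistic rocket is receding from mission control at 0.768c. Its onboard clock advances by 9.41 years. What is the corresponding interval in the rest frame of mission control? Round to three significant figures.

Lorentz factor: γ = (1 − 0.589824)^(−1/2) = 1.5614.
Time dilation: Δt = γ·Δτ = 1.5614 × 9.41 = 14.7 years.

14.7 years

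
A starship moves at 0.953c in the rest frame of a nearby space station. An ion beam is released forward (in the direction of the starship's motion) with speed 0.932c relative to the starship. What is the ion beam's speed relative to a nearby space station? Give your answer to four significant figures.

Relativistic velocity addition: u = (u' + v)/(1 + u'v/c²), with u' = 0.932c and v = 0.953c.
Numerator: 0.932 + 0.953 = 1.885. Denominator: 1 + (0.932)(0.953) = 1.888196.
u = 1.885/1.888196 = 0.99831, so the speed is 0.9983c.

0.9983c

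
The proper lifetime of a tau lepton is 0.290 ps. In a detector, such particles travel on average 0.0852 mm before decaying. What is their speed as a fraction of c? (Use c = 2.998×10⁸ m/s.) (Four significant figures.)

Lab distance = (lab lifetime)·v = γτ·βc, so βγ = d/(cτ) = 8.520×10^-5/(2.998×10⁸ × 2.900×10^-13) = 0.97996.
With βγ = 0.97996: γ² = 1 + (βγ)² = 1.960322, and β = (βγ)/γ = 0.97996/1.40011 = 0.6999.

0.6999c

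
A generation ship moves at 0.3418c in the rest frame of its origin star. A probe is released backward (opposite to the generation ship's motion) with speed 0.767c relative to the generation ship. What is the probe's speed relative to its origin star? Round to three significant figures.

0.576c

Relativistic velocity addition: u = (u' + v)/(1 + u'v/c²), with u' = −0.767c and v = 0.3418c.
Numerator: −0.767 + 0.3418 = −0.4252. Denominator: 1 + (−0.767)(0.3418) = 0.7378394.
u = −0.4252/0.7378394 = −0.57628, so the speed is 0.576c.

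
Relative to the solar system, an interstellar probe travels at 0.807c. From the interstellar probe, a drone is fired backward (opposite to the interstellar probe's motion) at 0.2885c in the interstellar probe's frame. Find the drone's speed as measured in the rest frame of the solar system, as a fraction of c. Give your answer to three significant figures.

In units of c, u = (u' + v)/(1 + u'v) with u' = −0.2885 and v = 0.807.
Numerator: −0.2885 + 0.807 = 0.5185. Denominator: 1 + (−0.2885)(0.807) = 0.7671805.
u = 0.5185/0.7671805 = 0.67585, so the speed is 0.676c.

0.676c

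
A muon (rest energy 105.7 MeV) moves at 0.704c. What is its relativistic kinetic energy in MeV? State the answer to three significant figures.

43.1 MeV

With β = 0.704, γ = 1/√(1 − 0.704²) = 1/√0.504384 = 1.40805.
Kinetic energy: K = (γ − 1)mc² = (1.40805 − 1) × 105.7 MeV = 0.40805 × 105.7 = 43.1 MeV.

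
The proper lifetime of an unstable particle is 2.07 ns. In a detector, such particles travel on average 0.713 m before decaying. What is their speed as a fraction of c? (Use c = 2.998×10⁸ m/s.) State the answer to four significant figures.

d = βγcτ ⇒ βγ = d/(cτ) = 0.7130 m / (0.620586 m) = 1.1489.
β = (βγ)/√(1+(βγ)²) = 1.1489/√2.31997 = 0.7543.

0.7543c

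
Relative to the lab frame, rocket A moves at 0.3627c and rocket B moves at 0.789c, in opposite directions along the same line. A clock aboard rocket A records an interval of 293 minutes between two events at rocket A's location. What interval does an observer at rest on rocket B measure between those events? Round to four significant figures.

Transform rocket A's velocity into rocket B's frame: (0.3627 + 0.789)/(1 + 0.3627·0.789) = 1.1517/1.2861703, so the relative speed is 0.89545c.
At |u| = 0.89545c, γ = (1 − 0.801831)^(−1/2) = 2.2464.
Rocket A's interval is proper; time dilation gives Δt_B = γΔτ = 2.2464 × 293 minutes = 658.2 minutes.

658.2 minutes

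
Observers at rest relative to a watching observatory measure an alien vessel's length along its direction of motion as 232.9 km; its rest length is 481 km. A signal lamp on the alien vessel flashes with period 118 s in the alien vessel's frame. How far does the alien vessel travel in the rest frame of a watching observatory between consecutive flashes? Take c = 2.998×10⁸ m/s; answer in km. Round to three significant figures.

Length contraction gives γ = L₀/L = 481/232.9 = 2.06526.
β = √(1 − 1/γ²) = 0.87496. Lab-frame period = γτ = 2.06526×118 s = 243.7 s. Distance = βc × γτ = 0.87496 × 2.998×10⁸ m/s × 243.7 s = 6.3926×10^10 m = 6.39×10^7 km.

6.39×10^7 km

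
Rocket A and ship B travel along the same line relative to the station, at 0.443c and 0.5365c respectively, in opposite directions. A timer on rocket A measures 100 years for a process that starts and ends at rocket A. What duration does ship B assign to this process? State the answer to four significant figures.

Speed of rocket A in ship B's frame: u = (v_A + v_B)/(1 + v_A v_B/c²) = (0.443 + 0.5365)/(1 + 0.443×0.5365) = 0.9795/1.2376695 = 0.79141; |u| = 0.79141c.
γ for this relative speed: γ = 1/√(1 − 0.62633) = 1.6359.
Rocket A's interval is proper; time dilation gives Δt_B = γΔτ = 1.6359 × 100 years = 163.6 years.

163.6 years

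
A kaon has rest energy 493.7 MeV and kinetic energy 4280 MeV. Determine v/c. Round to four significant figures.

0.9946

K = (γ−1)mc², so γ = 1 + 4280/493.7 = 9.6692.
Then v/c = √(1 − γ⁻²) = √(1 − 0.0106959) = √0.9893041 = 0.9946.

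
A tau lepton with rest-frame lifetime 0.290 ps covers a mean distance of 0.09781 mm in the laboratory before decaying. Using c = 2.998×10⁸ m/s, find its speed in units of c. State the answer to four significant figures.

Let x = d/(cτ) = 9.781×10^-5 m / (2.998×10⁸ m/s × 2.900×10^-13 s) = 1.125. Since d = βγcτ, x = βγ = β/√(1−β²).
Solving: β² = x²/(1+x²) = 1.26562/2.26562 = 0.55862, so β = 0.7474.

0.7474c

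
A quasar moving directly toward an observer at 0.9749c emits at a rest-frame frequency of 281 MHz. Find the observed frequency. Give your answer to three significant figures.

2490 MHz

Relativistic Doppler (source moving toward): f_obs = f_src · √((1+β)/(1−β)).
With β = 0.9749: factor = √(1.9749/0.0251) = 8.8702.
f_obs = 281 × 8.8702 = 2490 MHz.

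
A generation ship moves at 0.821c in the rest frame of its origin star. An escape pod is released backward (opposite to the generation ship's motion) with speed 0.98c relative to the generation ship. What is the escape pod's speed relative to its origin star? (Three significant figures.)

0.814c

Relativistic velocity addition: u = (u' + v)/(1 + u'v/c²), with u' = −0.98c and v = 0.821c.
Numerator: −0.98 + 0.821 = −0.159. Denominator: 1 + (−0.98)(0.821) = 0.19542.
u = −0.159/0.19542 = −0.81363, so the speed is 0.814c.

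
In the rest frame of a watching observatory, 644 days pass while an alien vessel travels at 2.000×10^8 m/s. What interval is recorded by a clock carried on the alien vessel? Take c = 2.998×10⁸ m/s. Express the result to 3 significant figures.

480 days

β = v/c = (2.000×10^8 m/s)/(2.998×10⁸ m/s) = 0.667111.
Lorentz factor: γ = (1 − 0.4450371)^(−1/2) = 1.3424.
The moving clock records proper time: Δτ = Δt/γ = 644/1.3424 = 480 days.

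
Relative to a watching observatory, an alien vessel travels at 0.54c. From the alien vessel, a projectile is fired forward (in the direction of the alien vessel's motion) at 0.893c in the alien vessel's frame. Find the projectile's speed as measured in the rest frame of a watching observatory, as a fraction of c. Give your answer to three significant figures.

In units of c, u = (u' + v)/(1 + u'v) with u' = 0.893 and v = 0.54.
Numerator: 0.893 + 0.54 = 1.433. Denominator: 1 + (0.893)(0.54) = 1.48222.
u = 1.433/1.48222 = 0.96679, so the speed is 0.967c.

0.967c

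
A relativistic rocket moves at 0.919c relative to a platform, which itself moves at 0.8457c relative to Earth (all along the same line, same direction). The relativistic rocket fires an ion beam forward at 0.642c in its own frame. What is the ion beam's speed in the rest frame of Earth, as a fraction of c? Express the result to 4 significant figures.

0.9985c

Compose velocities in two stages. Stage 1 (into S'): u₁ = (0.642+0.919)/(1+0.642×0.919) = 0.98176.
Stage 2 (into S): u = (0.98176+0.8457)/(1+0.98176×0.8457) = 0.99846, so the speed is 0.9985c.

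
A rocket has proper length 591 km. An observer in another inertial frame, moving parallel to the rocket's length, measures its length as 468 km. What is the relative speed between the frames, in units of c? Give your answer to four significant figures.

0.6107c

Length contraction gives γ = L₀/L = 591/468 = 1.2628.
β = √(1 − 1/γ²) = √0.372909 = 0.6107.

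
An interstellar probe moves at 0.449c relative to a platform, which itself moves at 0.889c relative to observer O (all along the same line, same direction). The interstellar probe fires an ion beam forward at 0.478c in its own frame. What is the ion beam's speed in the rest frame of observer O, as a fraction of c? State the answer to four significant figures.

Compose velocities in two stages. Stage 1 (into S'): u₁ = (0.478+0.449)/(1+0.478×0.449) = 0.7632.
Stage 2 (into S): u = (0.7632+0.889)/(1+0.7632×0.889) = 0.98434, so the speed is 0.9843c.

0.9843c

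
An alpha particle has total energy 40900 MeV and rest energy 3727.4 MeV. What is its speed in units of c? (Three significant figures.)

γ = E/(mc²) = 40900/3727.4 = 10.973.
β = √(1 − 1/γ²) = √(1 − 0.00830518) = √0.99169482 = 0.996.

0.996c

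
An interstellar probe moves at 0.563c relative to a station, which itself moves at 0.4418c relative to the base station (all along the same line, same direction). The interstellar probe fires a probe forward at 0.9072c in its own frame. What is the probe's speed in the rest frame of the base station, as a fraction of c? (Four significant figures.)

Apply u = (u'+v)/(1+u'v) twice. Probe in the station frame: (0.9072+0.563)/(1+0.9072·0.563) = 1.4702/1.5107536 = 0.97316c.
That velocity, transformed to the rest frame of the base station: (0.97316+0.4418)/(1+0.97316·0.4418) = 1.41496/1.429942088 = 0.98952c.

0.9895c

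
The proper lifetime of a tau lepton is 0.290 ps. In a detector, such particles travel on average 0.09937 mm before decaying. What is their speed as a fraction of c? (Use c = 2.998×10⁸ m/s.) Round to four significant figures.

Lab distance = (lab lifetime)·v = γτ·βc, so βγ = d/(cτ) = 9.937×10^-5/(2.998×10⁸ × 2.900×10^-13) = 1.1429.
With βγ = 1.1429: γ² = 1 + (βγ)² = 2.30622, and β = (βγ)/γ = 1.1429/1.51862 = 0.7526.

0.7526c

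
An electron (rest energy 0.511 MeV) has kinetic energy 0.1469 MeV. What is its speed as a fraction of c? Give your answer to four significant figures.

γ = 1 + K/(mc²) = 1 + 0.1469/0.511 = 1.2875.
β = √(1 − 1/γ²) = √(1 − 0.603261) = √0.396739 = 0.6299.

0.6299c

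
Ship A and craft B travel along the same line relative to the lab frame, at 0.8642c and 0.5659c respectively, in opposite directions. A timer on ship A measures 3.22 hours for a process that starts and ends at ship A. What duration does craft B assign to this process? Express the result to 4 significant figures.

The velocity of ship A relative to craft B is (0.8642 + 0.5659)c / (1 + 0.8642×0.5659) = 0.96041c; relative speed 0.96041c.
γ for this relative speed: γ = 1/√(1 − 0.922387) = 3.5895.
The clock on ship A records proper time, so craft B measures Δt = γΔτ = 3.5895 × 3.22 = 11.56 hours.

11.56 hours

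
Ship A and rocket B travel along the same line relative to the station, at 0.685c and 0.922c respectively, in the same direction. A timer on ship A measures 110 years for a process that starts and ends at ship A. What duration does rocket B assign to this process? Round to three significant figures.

Speed of ship A in rocket B's frame: u = (v_A − v_B)/(1 − v_A v_B/c²) = (0.685 − 0.922)/(1 − 0.685×0.922) = −0.237/0.36843 = −0.64327; |u| = 0.64327c.
At |u| = 0.64327c, γ = (1 − 0.413796)^(−1/2) = 1.3061.
Ship A's interval is proper; time dilation gives Δt_B = γΔτ = 1.3061 × 110 years = 144 years.

144 years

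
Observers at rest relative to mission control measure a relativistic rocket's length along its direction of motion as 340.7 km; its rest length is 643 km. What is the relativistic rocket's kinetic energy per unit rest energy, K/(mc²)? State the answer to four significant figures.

Length contraction gives γ = L₀/L = 643/340.7 = 1.88729.
Since K = (γ−1)mc², K/(mc²) = 1.88729 − 1 = 0.8873.

0.8873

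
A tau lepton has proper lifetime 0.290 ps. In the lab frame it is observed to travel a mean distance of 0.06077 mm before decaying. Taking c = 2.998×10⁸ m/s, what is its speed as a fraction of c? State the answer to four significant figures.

0.5729c

Lab distance = (lab lifetime)·v = γτ·βc, so βγ = d/(cτ) = 6.077×10^-5/(2.998×10⁸ × 2.900×10^-13) = 0.69897.
With βγ = 0.69897: γ² = 1 + (βγ)² = 1.488559, and β = (βγ)/γ = 0.69897/1.22007 = 0.5729.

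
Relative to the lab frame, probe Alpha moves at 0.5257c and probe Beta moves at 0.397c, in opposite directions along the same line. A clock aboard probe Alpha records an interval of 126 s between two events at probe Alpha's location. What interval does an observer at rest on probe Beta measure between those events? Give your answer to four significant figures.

Speed of probe Alpha in probe Beta's frame: u = (v_A + v_B)/(1 + v_A v_B/c²) = (0.5257 + 0.397)/(1 + 0.5257×0.397) = 0.9227/1.2087029 = 0.76338; |u| = 0.76338c.
γ for this relative speed: γ = 1/√(1 − 0.582749) = 1.5481.
The clock on probe Alpha records proper time, so probe Beta measures Δt = γΔτ = 1.5481 × 126 = 195.1 s.

195.1 s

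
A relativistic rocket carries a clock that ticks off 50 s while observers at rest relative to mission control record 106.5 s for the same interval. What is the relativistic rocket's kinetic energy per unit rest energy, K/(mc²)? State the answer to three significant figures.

1.13

The time-dilation ratio gives γ = 106.5/50 = 2.13.
K/(mc²) = γ − 1 = 2.13 − 1 = 1.13.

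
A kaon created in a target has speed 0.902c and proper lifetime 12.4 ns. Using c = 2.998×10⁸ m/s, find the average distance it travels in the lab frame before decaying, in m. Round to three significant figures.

7.77 m

γ = 1/√(1 − β²) = 1/√(1 − 0.813604) = 1/√0.186396 = 1/0.431736 = 2.3162.
Lab-frame lifetime: Δt = γτ = 2.3162 × 12.4 ns = 28.721 ns.
Distance: d = vΔt = 0.902 × 2.998×10⁸ m/s × 2.8721×10^-8 s = 7.77 m.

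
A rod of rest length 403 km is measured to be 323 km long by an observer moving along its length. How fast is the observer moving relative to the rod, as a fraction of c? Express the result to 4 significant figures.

0.5980c

Length contraction gives γ = L₀/L = 403/323 = 1.2477.
β = √(1 − 1/γ²) = √0.357638 = 0.5980.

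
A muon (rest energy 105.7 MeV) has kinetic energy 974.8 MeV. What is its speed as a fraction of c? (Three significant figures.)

γ = 1 + K/(mc²) = 1 + 974.8/105.7 = 10.222.
β = √(1 − 1/γ²) = √(1 − 0.00957036) = √0.99042964 = 0.995.

0.995c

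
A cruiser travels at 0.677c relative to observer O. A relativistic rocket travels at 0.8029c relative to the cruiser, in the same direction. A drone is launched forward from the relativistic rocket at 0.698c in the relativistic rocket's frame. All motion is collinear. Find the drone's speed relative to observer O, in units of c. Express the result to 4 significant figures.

0.9925c

Apply u = (u'+v)/(1+u'v) twice. Drone in the cruiser frame: (0.698+0.8029)/(1+0.698·0.8029) = 1.5009/1.5604242 = 0.96185c.
That velocity, transformed to the rest frame of observer O: (0.96185+0.677)/(1+0.96185·0.677) = 1.63885/1.65117245 = 0.99254c.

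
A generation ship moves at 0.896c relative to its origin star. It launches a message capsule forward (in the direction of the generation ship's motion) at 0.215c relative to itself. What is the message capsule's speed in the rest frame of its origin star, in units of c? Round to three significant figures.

Relativistic velocity addition: u = (u' + v)/(1 + u'v/c²), with u' = 0.215c and v = 0.896c.
Numerator: 0.215 + 0.896 = 1.111. Denominator: 1 + (0.215)(0.896) = 1.19264.
u = 1.111/1.19264 = 0.93155, so the speed is 0.932c.

0.932c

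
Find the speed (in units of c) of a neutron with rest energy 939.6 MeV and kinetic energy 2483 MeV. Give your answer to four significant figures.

γ = 1 + K/(mc²) = 1 + 2483/939.6 = 3.6426.
β = √(1 − 1/γ²) = √(1 − 0.0753663) = √0.9246337 = 0.9616.

0.9616c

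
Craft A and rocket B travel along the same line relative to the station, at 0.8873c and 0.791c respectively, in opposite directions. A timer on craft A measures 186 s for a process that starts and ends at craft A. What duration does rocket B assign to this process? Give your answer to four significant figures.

1122 s

Speed of craft A in rocket B's frame: u = (v_A + v_B)/(1 + v_A v_B/c²) = (0.8873 + 0.791)/(1 + 0.8873×0.791) = 1.6783/1.7018543 = 0.98616; |u| = 0.98616c.
At |u| = 0.98616c, γ = (1 − 0.972512)^(−1/2) = 6.0315.
Craft A's interval is proper; time dilation gives Δt_B = γΔτ = 6.0315 × 186 s = 1122 s.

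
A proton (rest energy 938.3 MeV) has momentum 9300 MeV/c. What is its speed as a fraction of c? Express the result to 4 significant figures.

βγ = pc/(mc²) = 9300/938.3 = 9.9115.
Since γ² = 1 + (βγ)² = 99.2378, γ = √99.2378 = 9.96182, and β = (βγ)/γ = 9.9115/9.96182 = 0.9949.

0.9949c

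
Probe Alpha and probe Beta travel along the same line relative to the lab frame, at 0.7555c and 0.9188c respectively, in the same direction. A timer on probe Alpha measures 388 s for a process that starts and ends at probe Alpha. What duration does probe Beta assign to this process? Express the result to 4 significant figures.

458.9 s

Transform probe Alpha's velocity into probe Beta's frame: (0.7555 − 0.9188)/(1 − 0.7555·0.9188) = −0.1633/0.3058466, so the relative speed is 0.53393c.
γ for this relative speed: γ = 1/√(1 − 0.285081) = 1.1827.
The clock on probe Alpha records proper time, so probe Beta measures Δt = γΔτ = 1.1827 × 388 = 458.9 s.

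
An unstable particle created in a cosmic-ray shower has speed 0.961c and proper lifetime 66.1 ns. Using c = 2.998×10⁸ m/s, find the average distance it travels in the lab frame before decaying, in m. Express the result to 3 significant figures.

68.9 m

β² = 0.923521, so γ = 1/√0.076479 = 3.616.
Lab-frame lifetime: Δt = γτ = 3.616 × 66.1 ns = 239.02 ns.
Distance: d = vΔt = 0.961 × 2.998×10⁸ m/s × 2.3902×10^-7 s = 68.9 m.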